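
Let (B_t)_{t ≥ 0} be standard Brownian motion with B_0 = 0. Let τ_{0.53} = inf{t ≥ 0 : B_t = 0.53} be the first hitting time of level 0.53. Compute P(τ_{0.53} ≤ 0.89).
P(τ_{0.53} ≤ 0.89) = 2(1 − Φ(0.53/√0.89)) = 2(1 − Φ(0.5618)) ≈ 0.5743

By the reflection principle for standard BM, P(τ_b ≤ t) = 2 · P(B_t ≥ b). Since B_t ~ N(0, t), P(B_t ≥ 0.53) = 1 − Φ(0.53/√t) = 1 − Φ(0.53/√0.89) = 1 − Φ(0.5618) ≈ 0.28713. Doubling: P(τ_{0.53} ≤ 0.89) ≈ 2 · 0.28713 = 0.57426 ≈ 0.5743.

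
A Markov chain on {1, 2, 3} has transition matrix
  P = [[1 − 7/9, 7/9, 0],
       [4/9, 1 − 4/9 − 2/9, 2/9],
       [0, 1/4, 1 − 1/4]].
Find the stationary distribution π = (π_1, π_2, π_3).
π = (36/155, 63/155, 56/155)

This is a birth-death chain on three states, which satisfies detailed balance: π_1 · P_{12} = π_2 · P_{21} and π_2 · P_{23} = π_3 · P_{32}.
From π_1 · 7/9 = π_2 · 4/9: π_2/π_1 = (7/9)/(4/9) = 7/4.
From π_2 · 2/9 = π_3 · 1/4: π_3/π_2 = (2/9)/(1/4) = 8/9.
Take π_1 proportional to 1; then unnormalized π = (1, 7/4, 14/9). Normalize by dividing by the sum 155/36:
  π = (36/155, 63/155, 56/155).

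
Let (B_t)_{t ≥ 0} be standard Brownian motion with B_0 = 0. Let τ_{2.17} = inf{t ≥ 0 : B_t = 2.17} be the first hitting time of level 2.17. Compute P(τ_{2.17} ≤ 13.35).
P(τ_{2.17} ≤ 13.35) = 2(1 − Φ(2.17/√13.35)) = 2(1 − Φ(0.5939)) ≈ 0.5526

By the reflection principle for standard BM, P(τ_b ≤ t) = 2 · P(B_t ≥ b). Since B_t ~ N(0, t), P(B_t ≥ 2.17) = 1 − Φ(2.17/√t) = 1 − Φ(2.17/√13.35) = 1 − Φ(0.5939) ≈ 0.27629. Doubling: P(τ_{2.17} ≤ 13.35) ≈ 2 · 0.27629 = 0.55258 ≈ 0.5526.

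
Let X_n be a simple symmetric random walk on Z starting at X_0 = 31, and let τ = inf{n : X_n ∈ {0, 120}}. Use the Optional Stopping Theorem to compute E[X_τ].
E[X_τ] = 31

X_n is a martingale and τ is a bounded-mean stopping time (indeed τ is finite a.s. with bounded expectation since the walk is in a bounded region). By the OST, E[X_τ] = E[X_0] = 31. Equivalently: E[X_τ] = 120 · P(hit 120 first) + 0 · P(hit 0 first) = 120 · (31/120) = 31.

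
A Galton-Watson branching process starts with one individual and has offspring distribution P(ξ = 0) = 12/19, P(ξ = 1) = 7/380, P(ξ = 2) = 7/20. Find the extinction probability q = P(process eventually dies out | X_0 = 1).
q = 1

Mean offspring μ = 0·12/19 + 1·7/380 + 2·7/20 = 273/380 ≤ 1. For μ ≤ 1 with offspring not concentrated at 1, the Galton-Watson process goes extinct almost surely, so q = 1.
(Algebraic check: The pgf is f(s) = 12/19 + 7/380·s + 7/20·s². The extinction probability q is the smallest fixed point of f in [0, 1]. Setting s = f(s):
  7/20·s² + (7/380 − 1)·s + 12/19 = 0
  7/20·s² − (12/19 + 7/20)·s + 12/19 = 0
which factors as (s − 1)·(7/20·s − 12/19) = 0, giving roots s = 1 and s = (12/19)/(7/20) = 240/133. Since 240/133 ≥ 1, the smallest root in [0, 1] is s = 1.)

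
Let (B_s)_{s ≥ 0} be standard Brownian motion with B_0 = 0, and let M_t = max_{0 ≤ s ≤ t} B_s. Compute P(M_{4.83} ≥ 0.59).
P(M_{4.83} ≥ 0.59) = 2·P(B_{4.83} ≥ 0.59) = 2(1 − Φ(0.59/√4.83)) ≈ 0.7883

By the reflection principle for Brownian motion, P(M_t ≥ a) = 2 · P(B_t ≥ a) for a ≥ 0. Since B_t ~ N(0, t), P(B_t ≥ 0.59) = 1 − Φ(0.59/√t) = 1 − Φ(0.59/√4.83) = 1 − Φ(0.2685). So
  P(M_{4.83} ≥ 0.59) = 2(1 − Φ(0.2685)) ≈ 0.7883.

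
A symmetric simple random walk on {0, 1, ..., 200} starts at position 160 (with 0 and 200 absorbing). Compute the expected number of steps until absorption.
E[τ | X_0 = 160] = 6400

Let v_k = E[τ | X_0 = k]. Boundary: v_0 = v_200 = 0. Recurrence: v_k = 1 + (v_{k-1} + v_{k+1})/2 for 1 ≤ k ≤ 199. The particular solution to v_k − (v_{k-1} + v_{k+1})/2 = 1 is v_k = −k^2. Adding homogeneous solution A + B k and matching boundaries gives v_k = k (200 − k). Substituting k = 160: v_160 = 160 · 40 = 6400.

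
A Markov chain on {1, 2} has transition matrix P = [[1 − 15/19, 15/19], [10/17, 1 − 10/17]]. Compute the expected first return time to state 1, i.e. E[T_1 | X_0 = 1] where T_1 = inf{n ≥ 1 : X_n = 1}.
E[T_1 | X_0 = 1] = 1/π_1 = 89/38

For an irreducible recurrent Markov chain with stationary distribution π, E[T_i | X_0 = i] = 1/π_i (Kac's formula). Here π_1 = (10/17)/(15/19 + 10/17) = (10/17)/(445/323) = 38/89, so E[T_1 | X_0 = 1] = 1/π_1 = (15/19 + 10/17)/(10/17) = (445/323)/(10/17) = 89/38.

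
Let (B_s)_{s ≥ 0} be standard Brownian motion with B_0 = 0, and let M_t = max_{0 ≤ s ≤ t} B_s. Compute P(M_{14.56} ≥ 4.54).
P(M_{14.56} ≥ 4.54) = 2·P(B_{14.56} ≥ 4.54) = 2(1 − Φ(4.54/√14.56)) ≈ 0.2341

By the reflection principle for Brownian motion, P(M_t ≥ a) = 2 · P(B_t ≥ a) for a ≥ 0. Since B_t ~ N(0, t), P(B_t ≥ 4.54) = 1 − Φ(4.54/√t) = 1 − Φ(4.54/√14.56) = 1 − Φ(1.1898). So
  P(M_{14.56} ≥ 4.54) = 2(1 − Φ(1.1898)) ≈ 0.2341.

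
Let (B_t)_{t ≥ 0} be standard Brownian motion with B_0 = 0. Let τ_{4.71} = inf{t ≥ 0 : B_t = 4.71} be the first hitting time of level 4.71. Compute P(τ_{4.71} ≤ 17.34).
P(τ_{4.71} ≤ 17.34) = 2(1 − Φ(4.71/√17.34)) = 2(1 − Φ(1.1311)) ≈ 0.2580

By the reflection principle for standard BM, P(τ_b ≤ t) = 2 · P(B_t ≥ b). Since B_t ~ N(0, t), P(B_t ≥ 4.71) = 1 − Φ(4.71/√t) = 1 − Φ(4.71/√17.34) = 1 − Φ(1.1311) ≈ 0.12901. Doubling: P(τ_{4.71} ≤ 17.34) ≈ 2 · 0.12901 = 0.25802 ≈ 0.2580.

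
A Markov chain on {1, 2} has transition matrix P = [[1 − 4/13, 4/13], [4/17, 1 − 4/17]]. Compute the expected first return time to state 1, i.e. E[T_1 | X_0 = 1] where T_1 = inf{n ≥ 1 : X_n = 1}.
E[T_1 | X_0 = 1] = 1/π_1 = 30/13

For an irreducible recurrent Markov chain with stationary distribution π, E[T_i | X_0 = i] = 1/π_i (Kac's formula). Here π_1 = (4/17)/(4/13 + 4/17) = (4/17)/(120/221) = 13/30, so E[T_1 | X_0 = 1] = 1/π_1 = (4/13 + 4/17)/(4/17) = (120/221)/(4/17) = 30/13.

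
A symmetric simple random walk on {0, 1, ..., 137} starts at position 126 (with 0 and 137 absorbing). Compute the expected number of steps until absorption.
E[τ | X_0 = 126] = 1386

Let v_k = E[τ | X_0 = k]. Boundary: v_0 = v_137 = 0. Recurrence: v_k = 1 + (v_{k-1} + v_{k+1})/2 for 1 ≤ k ≤ 136. The particular solution to v_k − (v_{k-1} + v_{k+1})/2 = 1 is v_k = −k^2. Adding homogeneous solution A + B k and matching boundaries gives v_k = k (137 − k). Substituting k = 126: v_126 = 126 · 11 = 1386.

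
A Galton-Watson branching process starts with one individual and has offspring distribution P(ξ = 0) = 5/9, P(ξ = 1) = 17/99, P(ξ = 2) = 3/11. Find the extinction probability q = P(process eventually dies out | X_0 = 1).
q = 1

Mean offspring μ = 0·5/9 + 1·17/99 + 2·3/11 = 71/99 ≤ 1. For μ ≤ 1 with offspring not concentrated at 1, the Galton-Watson process goes extinct almost surely, so q = 1.
(Algebraic check: The pgf is f(s) = 5/9 + 17/99·s + 3/11·s². The extinction probability q is the smallest fixed point of f in [0, 1]. Setting s = f(s):
  3/11·s² + (17/99 − 1)·s + 5/9 = 0
  3/11·s² − (5/9 + 3/11)·s + 5/9 = 0
which factors as (s − 1)·(3/11·s − 5/9) = 0, giving roots s = 1 and s = (5/9)/(3/11) = 55/27. Since 55/27 ≥ 1, the smallest root in [0, 1] is s = 1.)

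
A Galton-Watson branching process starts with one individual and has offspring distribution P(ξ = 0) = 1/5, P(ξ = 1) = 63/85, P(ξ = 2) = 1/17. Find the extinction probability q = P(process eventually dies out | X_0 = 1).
q = 1

Mean offspring μ = 0·1/5 + 1·63/85 + 2·1/17 = 73/85 ≤ 1. For μ ≤ 1 with offspring not concentrated at 1, the Galton-Watson process goes extinct almost surely, so q = 1.
(Algebraic check: The pgf is f(s) = 1/5 + 63/85·s + 1/17·s². The extinction probability q is the smallest fixed point of f in [0, 1]. Setting s = f(s):
  1/17·s² + (63/85 − 1)·s + 1/5 = 0
  1/17·s² − (1/5 + 1/17)·s + 1/5 = 0
which factors as (s − 1)·(1/17·s − 1/5) = 0, giving roots s = 1 and s = (1/5)/(1/17) = 17/5. Since 17/5 ≥ 1, the smallest root in [0, 1] is s = 1.)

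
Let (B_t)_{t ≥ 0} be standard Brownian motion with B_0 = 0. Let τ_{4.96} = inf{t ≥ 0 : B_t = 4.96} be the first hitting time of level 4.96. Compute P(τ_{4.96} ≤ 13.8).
P(τ_{4.96} ≤ 13.8) = 2(1 − Φ(4.96/√13.8)) = 2(1 − Φ(1.3352)) ≈ 0.1818

By the reflection principle for standard BM, P(τ_b ≤ t) = 2 · P(B_t ≥ b). Since B_t ~ N(0, t), P(B_t ≥ 4.96) = 1 − Φ(4.96/√t) = 1 − Φ(4.96/√13.8) = 1 − Φ(1.3352) ≈ 0.09091. Doubling: P(τ_{4.96} ≤ 13.8) ≈ 2 · 0.09091 = 0.18182 ≈ 0.1818.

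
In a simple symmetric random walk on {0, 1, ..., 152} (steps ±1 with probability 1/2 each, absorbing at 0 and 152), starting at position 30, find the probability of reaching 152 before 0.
P(hit 152 before 0) = 30/152 = 15/76

Let u_k = P(hit 152 before 0 | start at k). Then u_0 = 0, u_152 = 1, and u_k = u_{k-1}/2 + u_{k+1}/2 for 1 ≤ k ≤ 151. This harmonic recurrence is solved by u_k = k/152, giving u_30 = 30/152 = 15/76.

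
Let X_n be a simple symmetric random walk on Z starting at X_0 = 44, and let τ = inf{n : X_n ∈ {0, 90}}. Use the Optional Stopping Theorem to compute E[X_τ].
E[X_τ] = 44

X_n is a martingale and τ is a bounded-mean stopping time (indeed τ is finite a.s. with bounded expectation since the walk is in a bounded region). By the OST, E[X_τ] = E[X_0] = 44. Equivalently: E[X_τ] = 90 · P(hit 90 first) + 0 · P(hit 0 first) = 90 · (44/90) = 44.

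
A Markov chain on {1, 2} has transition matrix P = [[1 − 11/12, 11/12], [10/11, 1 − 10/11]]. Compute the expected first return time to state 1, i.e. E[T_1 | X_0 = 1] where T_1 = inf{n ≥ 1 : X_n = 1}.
E[T_1 | X_0 = 1] = 1/π_1 = 241/120

For an irreducible recurrent Markov chain with stationary distribution π, E[T_i | X_0 = i] = 1/π_i (Kac's formula). Here π_1 = (10/11)/(11/12 + 10/11) = (10/11)/(241/132) = 120/241, so E[T_1 | X_0 = 1] = 1/π_1 = (11/12 + 10/11)/(10/11) = (241/132)/(10/11) = 241/120.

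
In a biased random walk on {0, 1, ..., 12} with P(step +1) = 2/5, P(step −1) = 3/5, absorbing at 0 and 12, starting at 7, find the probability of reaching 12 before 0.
P(hit 12 before 0) = (1 − (3/2)^7) / (1 − (3/2)^12) = 65888/527345

Let u_k denote P(reach 12 before 0 | start at k). Boundary: u_0 = 0, u_12 = 1. Recurrence: u_k = 2/5·u_{k+1} + 3/5·u_{k-1} for 1 ≤ k ≤ 11. Try u_k = A + B·r^k with r = q/p = (3/5)/(2/5) = 3/2. Substitution satisfies the recurrence; boundary conditions give:
  u_k = (1 − r^k) / (1 − r^N) = (1 − (3/2)^7) / (1 − (3/2)^12) = 65888/527345.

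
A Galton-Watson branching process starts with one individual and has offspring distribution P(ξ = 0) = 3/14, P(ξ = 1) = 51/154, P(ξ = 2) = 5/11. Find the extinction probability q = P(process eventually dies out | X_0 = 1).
q = 33/70

The pgf is f(s) = 3/14 + 51/154·s + 5/11·s². The extinction probability q is the smallest fixed point of f in [0, 1]. Setting s = f(s):
  5/11·s² + (51/154 − 1)·s + 3/14 = 0
  5/11·s² − (3/14 + 5/11)·s + 3/14 = 0
which factors as (s − 1)·(5/11·s − 3/14) = 0, giving roots s = 1 and s = (3/14)/(5/11) = 33/70.
Mean offspring μ = 51/154 + 2·5/11 = 191/154 > 1 (supercritical), so q < 1. The extinction probability is the smaller root: q = (3/14)/(5/11) = 33/70.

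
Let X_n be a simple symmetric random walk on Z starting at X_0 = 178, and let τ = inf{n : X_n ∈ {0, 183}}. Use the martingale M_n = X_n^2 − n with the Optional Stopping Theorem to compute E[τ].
E[τ] = 890

M_n = X_n^2 − n is a martingale (since E[X_{n+1}^2 | F_n] = X_n^2 + 1). By OST (τ has finite mean in a bounded region), E[M_τ] = E[M_0] = X_0^2 − 0 = 178^2 = 31684. Also E[M_τ] = E[X_τ^2] − E[τ]. The walk exits at 0 or 183, with P(hit 183 first) = 178/183, so E[X_τ^2] = 183^2 · 178/183 + 0 = 32574. Thus E[τ] = E[X_τ^2] − E[M_τ] = 32574 − 31684 = 890 = 178(183 − 178) = 890.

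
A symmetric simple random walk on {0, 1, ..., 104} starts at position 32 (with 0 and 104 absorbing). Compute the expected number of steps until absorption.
E[τ | X_0 = 32] = 2304

Let v_k = E[τ | X_0 = k]. Boundary: v_0 = v_104 = 0. Recurrence: v_k = 1 + (v_{k-1} + v_{k+1})/2 for 1 ≤ k ≤ 103. The particular solution to v_k − (v_{k-1} + v_{k+1})/2 = 1 is v_k = −k^2. Adding homogeneous solution A + B k and matching boundaries gives v_k = k (104 − k). Substituting k = 32: v_32 = 32 · 72 = 2304.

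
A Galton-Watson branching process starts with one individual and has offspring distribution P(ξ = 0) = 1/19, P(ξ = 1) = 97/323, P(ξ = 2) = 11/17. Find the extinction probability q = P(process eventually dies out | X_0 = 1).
q = 17/209

The pgf is f(s) = 1/19 + 97/323·s + 11/17·s². The extinction probability q is the smallest fixed point of f in [0, 1]. Setting s = f(s):
  11/17·s² + (97/323 − 1)·s + 1/19 = 0
  11/17·s² − (1/19 + 11/17)·s + 1/19 = 0
which factors as (s − 1)·(11/17·s − 1/19) = 0, giving roots s = 1 and s = (1/19)/(11/17) = 17/209.
Mean offspring μ = 97/323 + 2·11/17 = 515/323 > 1 (supercritical), so q < 1. The extinction probability is the smaller root: q = (1/19)/(11/17) = 17/209.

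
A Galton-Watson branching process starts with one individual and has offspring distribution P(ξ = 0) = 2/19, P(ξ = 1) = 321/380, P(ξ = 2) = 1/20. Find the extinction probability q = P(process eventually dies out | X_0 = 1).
q = 1

Mean offspring μ = 0·2/19 + 1·321/380 + 2·1/20 = 359/380 ≤ 1. For μ ≤ 1 with offspring not concentrated at 1, the Galton-Watson process goes extinct almost surely, so q = 1.
(Algebraic check: The pgf is f(s) = 2/19 + 321/380·s + 1/20·s². The extinction probability q is the smallest fixed point of f in [0, 1]. Setting s = f(s):
  1/20·s² + (321/380 − 1)·s + 2/19 = 0
  1/20·s² − (2/19 + 1/20)·s + 2/19 = 0
which factors as (s − 1)·(1/20·s − 2/19) = 0, giving roots s = 1 and s = (2/19)/(1/20) = 40/19. Since 40/19 ≥ 1, the smallest root in [0, 1] is s = 1.)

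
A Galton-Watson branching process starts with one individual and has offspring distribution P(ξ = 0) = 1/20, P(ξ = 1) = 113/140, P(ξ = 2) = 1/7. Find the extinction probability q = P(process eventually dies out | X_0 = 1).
q = 7/20

The pgf is f(s) = 1/20 + 113/140·s + 1/7·s². The extinction probability q is the smallest fixed point of f in [0, 1]. Setting s = f(s):
  1/7·s² + (113/140 − 1)·s + 1/20 = 0
  1/7·s² − (1/20 + 1/7)·s + 1/20 = 0
which factors as (s − 1)·(1/7·s − 1/20) = 0, giving roots s = 1 and s = (1/20)/(1/7) = 7/20.
Mean offspring μ = 113/140 + 2·1/7 = 153/140 > 1 (supercritical), so q < 1. The extinction probability is the smaller root: q = (1/20)/(1/7) = 7/20.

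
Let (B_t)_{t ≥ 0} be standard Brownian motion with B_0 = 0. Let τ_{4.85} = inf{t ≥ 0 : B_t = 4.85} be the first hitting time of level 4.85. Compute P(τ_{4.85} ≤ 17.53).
P(τ_{4.85} ≤ 17.53) = 2(1 − Φ(4.85/√17.53)) = 2(1 − Φ(1.1584)) ≈ 0.2467

By the reflection principle for standard BM, P(τ_b ≤ t) = 2 · P(B_t ≥ b). Since B_t ~ N(0, t), P(B_t ≥ 4.85) = 1 − Φ(4.85/√t) = 1 − Φ(4.85/√17.53) = 1 − Φ(1.1584) ≈ 0.12335. Doubling: P(τ_{4.85} ≤ 17.53) ≈ 2 · 0.12335 = 0.24670 ≈ 0.2467.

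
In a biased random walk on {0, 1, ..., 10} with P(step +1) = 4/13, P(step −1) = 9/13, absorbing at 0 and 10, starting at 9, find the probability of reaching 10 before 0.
P(hit 10 before 0) = (1 − (9/4)^9) / (1 − (9/4)^10) = 309726676/697147165

Let u_k denote P(reach 10 before 0 | start at k). Boundary: u_0 = 0, u_10 = 1. Recurrence: u_k = 4/13·u_{k+1} + 9/13·u_{k-1} for 1 ≤ k ≤ 9. Try u_k = A + B·r^k with r = q/p = (9/13)/(4/13) = 9/4. Substitution satisfies the recurrence; boundary conditions give:
  u_k = (1 − r^k) / (1 − r^N) = (1 − (9/4)^9) / (1 − (9/4)^10) = 309726676/697147165.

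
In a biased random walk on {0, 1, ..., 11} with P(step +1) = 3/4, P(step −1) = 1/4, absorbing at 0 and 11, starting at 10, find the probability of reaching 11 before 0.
P(hit 11 before 0) = (1 − (1/3)^10) / (1 − (1/3)^11) = 88572/88573

Let u_k denote P(reach 11 before 0 | start at k). Boundary: u_0 = 0, u_11 = 1. Recurrence: u_k = 3/4·u_{k+1} + 1/4·u_{k-1} for 1 ≤ k ≤ 10. Try u_k = A + B·r^k with r = q/p = (1/4)/(3/4) = 1/3. Substitution satisfies the recurrence; boundary conditions give:
  u_k = (1 − r^k) / (1 − r^N) = (1 − (1/3)^10) / (1 − (1/3)^11) = 88572/88573.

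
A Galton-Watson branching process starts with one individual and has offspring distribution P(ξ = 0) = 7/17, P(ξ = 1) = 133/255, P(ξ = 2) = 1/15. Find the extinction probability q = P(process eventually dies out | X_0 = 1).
q = 1

Mean offspring μ = 0·7/17 + 1·133/255 + 2·1/15 = 167/255 ≤ 1. For μ ≤ 1 with offspring not concentrated at 1, the Galton-Watson process goes extinct almost surely, so q = 1.
(Algebraic check: The pgf is f(s) = 7/17 + 133/255·s + 1/15·s². The extinction probability q is the smallest fixed point of f in [0, 1]. Setting s = f(s):
  1/15·s² + (133/255 − 1)·s + 7/17 = 0
  1/15·s² − (7/17 + 1/15)·s + 7/17 = 0
which factors as (s − 1)·(1/15·s − 7/17) = 0, giving roots s = 1 and s = (7/17)/(1/15) = 105/17. Since 105/17 ≥ 1, the smallest root in [0, 1] is s = 1.)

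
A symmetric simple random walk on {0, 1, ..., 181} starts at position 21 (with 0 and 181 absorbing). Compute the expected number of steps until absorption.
E[τ | X_0 = 21] = 3360

Let v_k = E[τ | X_0 = k]. Boundary: v_0 = v_181 = 0. Recurrence: v_k = 1 + (v_{k-1} + v_{k+1})/2 for 1 ≤ k ≤ 180. The particular solution to v_k − (v_{k-1} + v_{k+1})/2 = 1 is v_k = −k^2. Adding homogeneous solution A + B k and matching boundaries gives v_k = k (181 − k). Substituting k = 21: v_21 = 21 · 160 = 3360.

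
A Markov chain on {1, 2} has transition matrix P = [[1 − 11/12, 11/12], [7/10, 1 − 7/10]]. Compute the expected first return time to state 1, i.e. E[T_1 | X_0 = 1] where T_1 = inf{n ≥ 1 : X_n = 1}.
E[T_1 | X_0 = 1] = 1/π_1 = 97/42

For an irreducible recurrent Markov chain with stationary distribution π, E[T_i | X_0 = i] = 1/π_i (Kac's formula). Here π_1 = (7/10)/(11/12 + 7/10) = (7/10)/(97/60) = 42/97, so E[T_1 | X_0 = 1] = 1/π_1 = (11/12 + 7/10)/(7/10) = (97/60)/(7/10) = 97/42.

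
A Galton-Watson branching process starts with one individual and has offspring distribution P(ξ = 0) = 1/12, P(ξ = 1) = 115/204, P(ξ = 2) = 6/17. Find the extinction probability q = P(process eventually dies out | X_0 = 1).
q = 17/72

The pgf is f(s) = 1/12 + 115/204·s + 6/17·s². The extinction probability q is the smallest fixed point of f in [0, 1]. Setting s = f(s):
  6/17·s² + (115/204 − 1)·s + 1/12 = 0
  6/17·s² − (1/12 + 6/17)·s + 1/12 = 0
which factors as (s − 1)·(6/17·s − 1/12) = 0, giving roots s = 1 and s = (1/12)/(6/17) = 17/72.
Mean offspring μ = 115/204 + 2·6/17 = 259/204 > 1 (supercritical), so q < 1. The extinction probability is the smaller root: q = (1/12)/(6/17) = 17/72.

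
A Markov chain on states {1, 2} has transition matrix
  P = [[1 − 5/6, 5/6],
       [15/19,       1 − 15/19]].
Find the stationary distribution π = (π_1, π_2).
π_1 = 18/37, π_2 = 19/37

Solve πP = π with π_1 + π_2 = 1. From πP = π: π_1 · (1 − 5/6) + π_2 · 15/19 = π_1 ⇒ π_2 · 15/19 = π_1 · 5/6 ⇒ π_2/π_1 = (5/6)/(15/19) = 19/18. Together with π_1 + π_2 = 1:
  π_1 = (15/19)/(5/6 + 15/19) = (15/19)/(185/114) = 18/37,
  π_2 = (5/6)/(5/6 + 15/19) = (5/6)/(185/114) = 19/37.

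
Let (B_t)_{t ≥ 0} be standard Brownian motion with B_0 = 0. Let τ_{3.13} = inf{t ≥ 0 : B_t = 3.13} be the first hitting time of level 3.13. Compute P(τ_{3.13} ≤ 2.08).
P(τ_{3.13} ≤ 2.08) = 2(1 − Φ(3.13/√2.08)) = 2(1 − Φ(2.1703)) ≈ 0.0300

By the reflection principle for standard BM, P(τ_b ≤ t) = 2 · P(B_t ≥ b). Since B_t ~ N(0, t), P(B_t ≥ 3.13) = 1 − Φ(3.13/√t) = 1 − Φ(3.13/√2.08) = 1 − Φ(2.1703) ≈ 0.01499. Doubling: P(τ_{3.13} ≤ 2.08) ≈ 2 · 0.01499 = 0.02998 ≈ 0.0300.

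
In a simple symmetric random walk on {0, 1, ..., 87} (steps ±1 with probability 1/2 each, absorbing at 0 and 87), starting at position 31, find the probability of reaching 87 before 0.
P(hit 87 before 0) = 31/87

Let u_k = P(hit 87 before 0 | start at k). Then u_0 = 0, u_87 = 1, and u_k = u_{k-1}/2 + u_{k+1}/2 for 1 ≤ k ≤ 86. This harmonic recurrence is solved by u_k = k/87, giving u_31 = 31/87.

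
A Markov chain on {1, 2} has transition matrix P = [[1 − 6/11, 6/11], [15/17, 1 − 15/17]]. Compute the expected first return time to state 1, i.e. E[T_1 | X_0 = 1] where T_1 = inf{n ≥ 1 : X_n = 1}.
E[T_1 | X_0 = 1] = 1/π_1 = 89/55

For an irreducible recurrent Markov chain with stationary distribution π, E[T_i | X_0 = i] = 1/π_i (Kac's formula). Here π_1 = (15/17)/(6/11 + 15/17) = (15/17)/(267/187) = 55/89, so E[T_1 | X_0 = 1] = 1/π_1 = (6/11 + 15/17)/(15/17) = (267/187)/(15/17) = 89/55.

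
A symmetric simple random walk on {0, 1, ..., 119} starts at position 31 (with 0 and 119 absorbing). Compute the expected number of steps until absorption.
E[τ | X_0 = 31] = 2728

Let v_k = E[τ | X_0 = k]. Boundary: v_0 = v_119 = 0. Recurrence: v_k = 1 + (v_{k-1} + v_{k+1})/2 for 1 ≤ k ≤ 118. The particular solution to v_k − (v_{k-1} + v_{k+1})/2 = 1 is v_k = −k^2. Adding homogeneous solution A + B k and matching boundaries gives v_k = k (119 − k). Substituting k = 31: v_31 = 31 · 88 = 2728.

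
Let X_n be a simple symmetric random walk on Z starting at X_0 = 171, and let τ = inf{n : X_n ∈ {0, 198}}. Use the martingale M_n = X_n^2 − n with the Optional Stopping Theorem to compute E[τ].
E[τ] = 4617

M_n = X_n^2 − n is a martingale (since E[X_{n+1}^2 | F_n] = X_n^2 + 1). By OST (τ has finite mean in a bounded region), E[M_τ] = E[M_0] = X_0^2 − 0 = 171^2 = 29241. Also E[M_τ] = E[X_τ^2] − E[τ]. The walk exits at 0 or 198, with P(hit 198 first) = 171/198, so E[X_τ^2] = 198^2 · 171/198 + 0 = 33858. Thus E[τ] = E[X_τ^2] − E[M_τ] = 33858 − 29241 = 4617 = 171(198 − 171) = 4617.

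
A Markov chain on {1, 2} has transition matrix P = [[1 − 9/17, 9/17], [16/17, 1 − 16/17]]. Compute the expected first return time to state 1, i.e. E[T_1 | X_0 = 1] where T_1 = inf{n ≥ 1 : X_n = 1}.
E[T_1 | X_0 = 1] = 1/π_1 = 25/16

For an irreducible recurrent Markov chain with stationary distribution π, E[T_i | X_0 = i] = 1/π_i (Kac's formula). Here π_1 = (16/17)/(9/17 + 16/17) = (16/17)/(25/17) = 16/25, so E[T_1 | X_0 = 1] = 1/π_1 = (9/17 + 16/17)/(16/17) = (25/17)/(16/17) = 25/16.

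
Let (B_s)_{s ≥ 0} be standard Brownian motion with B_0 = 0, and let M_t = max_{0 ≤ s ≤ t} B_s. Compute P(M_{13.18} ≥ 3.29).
P(M_{13.18} ≥ 3.29) = 2·P(B_{13.18} ≥ 3.29) = 2(1 − Φ(3.29/√13.18)) ≈ 0.3648

By the reflection principle for Brownian motion, P(M_t ≥ a) = 2 · P(B_t ≥ a) for a ≥ 0. Since B_t ~ N(0, t), P(B_t ≥ 3.29) = 1 − Φ(3.29/√t) = 1 − Φ(3.29/√13.18) = 1 − Φ(0.9062). So
  P(M_{13.18} ≥ 3.29) = 2(1 − Φ(0.9062)) ≈ 0.3648.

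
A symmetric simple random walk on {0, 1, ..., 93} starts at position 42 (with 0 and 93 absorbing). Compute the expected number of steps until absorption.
E[τ | X_0 = 42] = 2142

Let v_k = E[τ | X_0 = k]. Boundary: v_0 = v_93 = 0. Recurrence: v_k = 1 + (v_{k-1} + v_{k+1})/2 for 1 ≤ k ≤ 92. The particular solution to v_k − (v_{k-1} + v_{k+1})/2 = 1 is v_k = −k^2. Adding homogeneous solution A + B k and matching boundaries gives v_k = k (93 − k). Substituting k = 42: v_42 = 42 · 51 = 2142.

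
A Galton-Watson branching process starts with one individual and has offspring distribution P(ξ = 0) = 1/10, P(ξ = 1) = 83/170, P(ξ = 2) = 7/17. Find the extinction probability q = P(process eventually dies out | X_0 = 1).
q = 17/70

The pgf is f(s) = 1/10 + 83/170·s + 7/17·s². The extinction probability q is the smallest fixed point of f in [0, 1]. Setting s = f(s):
  7/17·s² + (83/170 − 1)·s + 1/10 = 0
  7/17·s² − (1/10 + 7/17)·s + 1/10 = 0
which factors as (s − 1)·(7/17·s − 1/10) = 0, giving roots s = 1 and s = (1/10)/(7/17) = 17/70.
Mean offspring μ = 83/170 + 2·7/17 = 223/170 > 1 (supercritical), so q < 1. The extinction probability is the smaller root: q = (1/10)/(7/17) = 17/70.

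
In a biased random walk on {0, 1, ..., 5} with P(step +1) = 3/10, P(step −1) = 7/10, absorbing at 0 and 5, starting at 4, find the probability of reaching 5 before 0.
P(hit 5 before 0) = (1 − (7/3)^4) / (1 − (7/3)^5) = 1740/4141

Let u_k denote P(reach 5 before 0 | start at k). Boundary: u_0 = 0, u_5 = 1. Recurrence: u_k = 3/10·u_{k+1} + 7/10·u_{k-1} for 1 ≤ k ≤ 4. Try u_k = A + B·r^k with r = q/p = (7/10)/(3/10) = 7/3. Substitution satisfies the recurrence; boundary conditions give:
  u_k = (1 − r^k) / (1 − r^N) = (1 − (7/3)^4) / (1 − (7/3)^5) = 1740/4141.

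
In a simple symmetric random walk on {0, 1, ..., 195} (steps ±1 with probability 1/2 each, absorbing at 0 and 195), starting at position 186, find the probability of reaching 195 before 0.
P(hit 195 before 0) = 186/195 = 62/65

Let u_k = P(hit 195 before 0 | start at k). Then u_0 = 0, u_195 = 1, and u_k = u_{k-1}/2 + u_{k+1}/2 for 1 ≤ k ≤ 194. This harmonic recurrence is solved by u_k = k/195, giving u_186 = 186/195 = 62/65.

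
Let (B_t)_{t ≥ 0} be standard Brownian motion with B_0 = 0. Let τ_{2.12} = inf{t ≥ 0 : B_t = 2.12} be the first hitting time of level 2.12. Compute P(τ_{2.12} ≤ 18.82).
P(τ_{2.12} ≤ 18.82) = 2(1 − Φ(2.12/√18.82)) = 2(1 − Φ(0.4887)) ≈ 0.6251

By the reflection principle for standard BM, P(τ_b ≤ t) = 2 · P(B_t ≥ b). Since B_t ~ N(0, t), P(B_t ≥ 2.12) = 1 − Φ(2.12/√t) = 1 − Φ(2.12/√18.82) = 1 − Φ(0.4887) ≈ 0.31253. Doubling: P(τ_{2.12} ≤ 18.82) ≈ 2 · 0.31253 = 0.62506 ≈ 0.6251.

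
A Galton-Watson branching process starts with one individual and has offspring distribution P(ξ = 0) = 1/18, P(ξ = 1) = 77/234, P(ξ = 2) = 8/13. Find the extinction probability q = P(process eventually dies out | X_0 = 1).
q = 13/144

The pgf is f(s) = 1/18 + 77/234·s + 8/13·s². The extinction probability q is the smallest fixed point of f in [0, 1]. Setting s = f(s):
  8/13·s² + (77/234 − 1)·s + 1/18 = 0
  8/13·s² − (1/18 + 8/13)·s + 1/18 = 0
which factors as (s − 1)·(8/13·s − 1/18) = 0, giving roots s = 1 and s = (1/18)/(8/13) = 13/144.
Mean offspring μ = 77/234 + 2·8/13 = 365/234 > 1 (supercritical), so q < 1. The extinction probability is the smaller root: q = (1/18)/(8/13) = 13/144.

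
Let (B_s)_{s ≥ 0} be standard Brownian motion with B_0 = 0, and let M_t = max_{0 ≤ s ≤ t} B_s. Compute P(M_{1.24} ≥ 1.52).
P(M_{1.24} ≥ 1.52) = 2·P(B_{1.24} ≥ 1.52) = 2(1 − Φ(1.52/√1.24)) ≈ 0.1723

By the reflection principle for Brownian motion, P(M_t ≥ a) = 2 · P(B_t ≥ a) for a ≥ 0. Since B_t ~ N(0, t), P(B_t ≥ 1.52) = 1 − Φ(1.52/√t) = 1 − Φ(1.52/√1.24) = 1 − Φ(1.3650). So
  P(M_{1.24} ≥ 1.52) = 2(1 − Φ(1.3650)) ≈ 0.1723.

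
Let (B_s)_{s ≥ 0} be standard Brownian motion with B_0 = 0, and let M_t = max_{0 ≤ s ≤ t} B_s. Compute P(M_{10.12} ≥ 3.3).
P(M_{10.12} ≥ 3.3) = 2·P(B_{10.12} ≥ 3.3) = 2(1 − Φ(3.3/√10.12)) ≈ 0.2996

By the reflection principle for Brownian motion, P(M_t ≥ a) = 2 · P(B_t ≥ a) for a ≥ 0. Since B_t ~ N(0, t), P(B_t ≥ 3.3) = 1 − Φ(3.3/√t) = 1 − Φ(3.3/√10.12) = 1 − Φ(1.0373). So
  P(M_{10.12} ≥ 3.3) = 2(1 − Φ(1.0373)) ≈ 0.2996.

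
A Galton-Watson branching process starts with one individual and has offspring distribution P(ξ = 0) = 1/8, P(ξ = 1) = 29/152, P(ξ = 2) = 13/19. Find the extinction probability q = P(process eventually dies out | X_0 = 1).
q = 19/104

The pgf is f(s) = 1/8 + 29/152·s + 13/19·s². The extinction probability q is the smallest fixed point of f in [0, 1]. Setting s = f(s):
  13/19·s² + (29/152 − 1)·s + 1/8 = 0
  13/19·s² − (1/8 + 13/19)·s + 1/8 = 0
which factors as (s − 1)·(13/19·s − 1/8) = 0, giving roots s = 1 and s = (1/8)/(13/19) = 19/104.
Mean offspring μ = 29/152 + 2·13/19 = 237/152 > 1 (supercritical), so q < 1. The extinction probability is the smaller root: q = (1/8)/(13/19) = 19/104.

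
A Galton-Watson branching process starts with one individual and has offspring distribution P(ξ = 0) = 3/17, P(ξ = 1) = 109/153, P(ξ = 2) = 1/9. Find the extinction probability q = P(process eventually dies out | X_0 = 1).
q = 1

Mean offspring μ = 0·3/17 + 1·109/153 + 2·1/9 = 143/153 ≤ 1. For μ ≤ 1 with offspring not concentrated at 1, the Galton-Watson process goes extinct almost surely, so q = 1.
(Algebraic check: The pgf is f(s) = 3/17 + 109/153·s + 1/9·s². The extinction probability q is the smallest fixed point of f in [0, 1]. Setting s = f(s):
  1/9·s² + (109/153 − 1)·s + 3/17 = 0
  1/9·s² − (3/17 + 1/9)·s + 3/17 = 0
which factors as (s − 1)·(1/9·s − 3/17) = 0, giving roots s = 1 and s = (3/17)/(1/9) = 27/17. Since 27/17 ≥ 1, the smallest root in [0, 1] is s = 1.)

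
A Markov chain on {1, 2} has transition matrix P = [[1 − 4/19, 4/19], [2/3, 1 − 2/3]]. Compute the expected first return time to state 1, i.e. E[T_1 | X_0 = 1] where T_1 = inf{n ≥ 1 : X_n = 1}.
E[T_1 | X_0 = 1] = 1/π_1 = 25/19

For an irreducible recurrent Markov chain with stationary distribution π, E[T_i | X_0 = i] = 1/π_i (Kac's formula). Here π_1 = (2/3)/(4/19 + 2/3) = (2/3)/(50/57) = 19/25, so E[T_1 | X_0 = 1] = 1/π_1 = (4/19 + 2/3)/(2/3) = (50/57)/(2/3) = 25/19.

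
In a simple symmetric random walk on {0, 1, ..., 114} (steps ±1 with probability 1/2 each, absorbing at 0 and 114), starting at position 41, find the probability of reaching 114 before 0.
P(hit 114 before 0) = 41/114

Let u_k = P(hit 114 before 0 | start at k). Then u_0 = 0, u_114 = 1, and u_k = u_{k-1}/2 + u_{k+1}/2 for 1 ≤ k ≤ 113. This harmonic recurrence is solved by u_k = k/114, giving u_41 = 41/114.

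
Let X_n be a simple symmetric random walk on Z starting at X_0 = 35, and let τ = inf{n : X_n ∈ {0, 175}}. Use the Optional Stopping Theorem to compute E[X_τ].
E[X_τ] = 35

X_n is a martingale and τ is a bounded-mean stopping time (indeed τ is finite a.s. with bounded expectation since the walk is in a bounded region). By the OST, E[X_τ] = E[X_0] = 35. Equivalently: E[X_τ] = 175 · P(hit 175 first) + 0 · P(hit 0 first) = 175 · (35/175) = 35.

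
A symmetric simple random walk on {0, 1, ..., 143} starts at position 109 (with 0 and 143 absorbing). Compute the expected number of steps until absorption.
E[τ | X_0 = 109] = 3706

Let v_k = E[τ | X_0 = k]. Boundary: v_0 = v_143 = 0. Recurrence: v_k = 1 + (v_{k-1} + v_{k+1})/2 for 1 ≤ k ≤ 142. The particular solution to v_k − (v_{k-1} + v_{k+1})/2 = 1 is v_k = −k^2. Adding homogeneous solution A + B k and matching boundaries gives v_k = k (143 − k). Substituting k = 109: v_109 = 109 · 34 = 3706.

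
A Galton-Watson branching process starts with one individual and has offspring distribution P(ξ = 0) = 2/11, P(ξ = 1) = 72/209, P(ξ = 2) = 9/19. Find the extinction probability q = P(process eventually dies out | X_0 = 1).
q = 38/99

The pgf is f(s) = 2/11 + 72/209·s + 9/19·s². The extinction probability q is the smallest fixed point of f in [0, 1]. Setting s = f(s):
  9/19·s² + (72/209 − 1)·s + 2/11 = 0
  9/19·s² − (2/11 + 9/19)·s + 2/11 = 0
which factors as (s − 1)·(9/19·s − 2/11) = 0, giving roots s = 1 and s = (2/11)/(9/19) = 38/99.
Mean offspring μ = 72/209 + 2·9/19 = 270/209 > 1 (supercritical), so q < 1. The extinction probability is the smaller root: q = (2/11)/(9/19) = 38/99.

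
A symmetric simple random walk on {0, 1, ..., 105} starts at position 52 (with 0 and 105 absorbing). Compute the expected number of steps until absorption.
E[τ | X_0 = 52] = 2756

Let v_k = E[τ | X_0 = k]. Boundary: v_0 = v_105 = 0. Recurrence: v_k = 1 + (v_{k-1} + v_{k+1})/2 for 1 ≤ k ≤ 104. The particular solution to v_k − (v_{k-1} + v_{k+1})/2 = 1 is v_k = −k^2. Adding homogeneous solution A + B k and matching boundaries gives v_k = k (105 − k). Substituting k = 52: v_52 = 52 · 53 = 2756.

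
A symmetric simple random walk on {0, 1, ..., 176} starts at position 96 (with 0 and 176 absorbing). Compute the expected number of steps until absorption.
E[τ | X_0 = 96] = 7680

Let v_k = E[τ | X_0 = k]. Boundary: v_0 = v_176 = 0. Recurrence: v_k = 1 + (v_{k-1} + v_{k+1})/2 for 1 ≤ k ≤ 175. The particular solution to v_k − (v_{k-1} + v_{k+1})/2 = 1 is v_k = −k^2. Adding homogeneous solution A + B k and matching boundaries gives v_k = k (176 − k). Substituting k = 96: v_96 = 96 · 80 = 7680.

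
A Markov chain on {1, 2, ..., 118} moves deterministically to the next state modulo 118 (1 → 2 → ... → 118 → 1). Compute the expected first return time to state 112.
E[T_112 | X_0 = 112] = 118

The chain cycles deterministically, so starting at state 112 it returns in exactly 118 steps. Equivalently, the stationary distribution is uniform π_j = 1/118 for every state j, so by Kac's formula E[T_112] = 1/π_112 = 118.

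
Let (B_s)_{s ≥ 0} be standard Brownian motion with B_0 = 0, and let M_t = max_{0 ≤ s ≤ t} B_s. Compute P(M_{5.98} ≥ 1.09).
P(M_{5.98} ≥ 1.09) = 2·P(B_{5.98} ≥ 1.09) = 2(1 − Φ(1.09/√5.98)) ≈ 0.6558

By the reflection principle for Brownian motion, P(M_t ≥ a) = 2 · P(B_t ≥ a) for a ≥ 0. Since B_t ~ N(0, t), P(B_t ≥ 1.09) = 1 − Φ(1.09/√t) = 1 − Φ(1.09/√5.98) = 1 − Φ(0.4457). So
  P(M_{5.98} ≥ 1.09) = 2(1 − Φ(0.4457)) ≈ 0.6558.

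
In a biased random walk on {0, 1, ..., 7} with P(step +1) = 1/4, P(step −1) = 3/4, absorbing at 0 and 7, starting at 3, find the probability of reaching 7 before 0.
P(hit 7 before 0) = (1 − (3)^3) / (1 − (3)^7) = 13/1093

Let u_k denote P(reach 7 before 0 | start at k). Boundary: u_0 = 0, u_7 = 1. Recurrence: u_k = 1/4·u_{k+1} + 3/4·u_{k-1} for 1 ≤ k ≤ 6. Try u_k = A + B·r^k with r = q/p = (3/4)/(1/4) = 3. Substitution satisfies the recurrence; boundary conditions give:
  u_k = (1 − r^k) / (1 − r^N) = (1 − (3)^3) / (1 − (3)^7) = 13/1093.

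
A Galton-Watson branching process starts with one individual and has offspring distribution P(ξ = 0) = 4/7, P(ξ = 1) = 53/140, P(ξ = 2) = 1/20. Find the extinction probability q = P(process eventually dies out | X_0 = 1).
q = 1

Mean offspring μ = 0·4/7 + 1·53/140 + 2·1/20 = 67/140 ≤ 1. For μ ≤ 1 with offspring not concentrated at 1, the Galton-Watson process goes extinct almost surely, so q = 1.
(Algebraic check: The pgf is f(s) = 4/7 + 53/140·s + 1/20·s². The extinction probability q is the smallest fixed point of f in [0, 1]. Setting s = f(s):
  1/20·s² + (53/140 − 1)·s + 4/7 = 0
  1/20·s² − (4/7 + 1/20)·s + 4/7 = 0
which factors as (s − 1)·(1/20·s − 4/7) = 0, giving roots s = 1 and s = (4/7)/(1/20) = 80/7. Since 80/7 ≥ 1, the smallest root in [0, 1] is s = 1.)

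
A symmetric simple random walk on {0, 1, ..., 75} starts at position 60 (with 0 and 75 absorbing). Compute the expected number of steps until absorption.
E[τ | X_0 = 60] = 900

Let v_k = E[τ | X_0 = k]. Boundary: v_0 = v_75 = 0. Recurrence: v_k = 1 + (v_{k-1} + v_{k+1})/2 for 1 ≤ k ≤ 74. The particular solution to v_k − (v_{k-1} + v_{k+1})/2 = 1 is v_k = −k^2. Adding homogeneous solution A + B k and matching boundaries gives v_k = k (75 − k). Substituting k = 60: v_60 = 60 · 15 = 900.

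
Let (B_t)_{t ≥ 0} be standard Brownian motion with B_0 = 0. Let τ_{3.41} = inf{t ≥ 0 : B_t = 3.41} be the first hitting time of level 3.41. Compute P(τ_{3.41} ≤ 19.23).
P(τ_{3.41} ≤ 19.23) = 2(1 − Φ(3.41/√19.23)) = 2(1 − Φ(0.7776)) ≈ 0.4368

By the reflection principle for standard BM, P(τ_b ≤ t) = 2 · P(B_t ≥ b). Since B_t ~ N(0, t), P(B_t ≥ 3.41) = 1 − Φ(3.41/√t) = 1 − Φ(3.41/√19.23) = 1 − Φ(0.7776) ≈ 0.21840. Doubling: P(τ_{3.41} ≤ 19.23) ≈ 2 · 0.21840 = 0.43680 ≈ 0.4368.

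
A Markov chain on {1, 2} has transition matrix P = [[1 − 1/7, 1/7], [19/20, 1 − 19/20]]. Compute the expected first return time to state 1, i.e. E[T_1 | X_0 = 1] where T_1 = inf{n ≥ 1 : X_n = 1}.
E[T_1 | X_0 = 1] = 1/π_1 = 153/133

For an irreducible recurrent Markov chain with stationary distribution π, E[T_i | X_0 = i] = 1/π_i (Kac's formula). Here π_1 = (19/20)/(1/7 + 19/20) = (19/20)/(153/140) = 133/153, so E[T_1 | X_0 = 1] = 1/π_1 = (1/7 + 19/20)/(19/20) = (153/140)/(19/20) = 153/133.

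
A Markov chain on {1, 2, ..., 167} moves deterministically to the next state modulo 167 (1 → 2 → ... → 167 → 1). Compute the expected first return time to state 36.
E[T_36 | X_0 = 36] = 167

The chain cycles deterministically, so starting at state 36 it returns in exactly 167 steps. Equivalently, the stationary distribution is uniform π_j = 1/167 for every state j, so by Kac's formula E[T_36] = 1/π_36 = 167.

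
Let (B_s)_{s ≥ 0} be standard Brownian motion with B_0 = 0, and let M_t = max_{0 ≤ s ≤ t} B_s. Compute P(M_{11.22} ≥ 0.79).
P(M_{11.22} ≥ 0.79) = 2·P(B_{11.22} ≥ 0.79) = 2(1 − Φ(0.79/√11.22)) ≈ 0.8136

By the reflection principle for Brownian motion, P(M_t ≥ a) = 2 · P(B_t ≥ a) for a ≥ 0. Since B_t ~ N(0, t), P(B_t ≥ 0.79) = 1 − Φ(0.79/√t) = 1 − Φ(0.79/√11.22) = 1 − Φ(0.2358). So
  P(M_{11.22} ≥ 0.79) = 2(1 − Φ(0.2358)) ≈ 0.8136.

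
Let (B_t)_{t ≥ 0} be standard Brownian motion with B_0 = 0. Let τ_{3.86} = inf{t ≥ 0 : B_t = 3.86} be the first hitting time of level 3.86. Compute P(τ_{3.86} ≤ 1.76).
P(τ_{3.86} ≤ 1.76) = 2(1 − Φ(3.86/√1.76)) = 2(1 − Φ(2.9096)) ≈ 0.0036

By the reflection principle for standard BM, P(τ_b ≤ t) = 2 · P(B_t ≥ b). Since B_t ~ N(0, t), P(B_t ≥ 3.86) = 1 − Φ(3.86/√t) = 1 − Φ(3.86/√1.76) = 1 − Φ(2.9096) ≈ 0.00181. Doubling: P(τ_{3.86} ≤ 1.76) ≈ 2 · 0.00181 = 0.00362 ≈ 0.0036.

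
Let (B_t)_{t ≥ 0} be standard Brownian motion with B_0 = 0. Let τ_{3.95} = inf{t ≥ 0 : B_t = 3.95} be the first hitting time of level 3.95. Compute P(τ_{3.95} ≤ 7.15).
P(τ_{3.95} ≤ 7.15) = 2(1 − Φ(3.95/√7.15)) = 2(1 − Φ(1.4772)) ≈ 0.1396

By the reflection principle for standard BM, P(τ_b ≤ t) = 2 · P(B_t ≥ b). Since B_t ~ N(0, t), P(B_t ≥ 3.95) = 1 − Φ(3.95/√t) = 1 − Φ(3.95/√7.15) = 1 − Φ(1.4772) ≈ 0.06981. Doubling: P(τ_{3.95} ≤ 7.15) ≈ 2 · 0.06981 = 0.13962 ≈ 0.1396.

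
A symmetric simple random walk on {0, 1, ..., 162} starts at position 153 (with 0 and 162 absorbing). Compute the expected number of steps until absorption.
E[τ | X_0 = 153] = 1377

Let v_k = E[τ | X_0 = k]. Boundary: v_0 = v_162 = 0. Recurrence: v_k = 1 + (v_{k-1} + v_{k+1})/2 for 1 ≤ k ≤ 161. The particular solution to v_k − (v_{k-1} + v_{k+1})/2 = 1 is v_k = −k^2. Adding homogeneous solution A + B k and matching boundaries gives v_k = k (162 − k). Substituting k = 153: v_153 = 153 · 9 = 1377.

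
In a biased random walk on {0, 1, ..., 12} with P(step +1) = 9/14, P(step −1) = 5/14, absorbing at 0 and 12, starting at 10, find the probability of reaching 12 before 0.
P(hit 12 before 0) = (1 − (5/9)^10) / (1 − (5/9)^12) = 5029259301/5039024926

Let u_k denote P(reach 12 before 0 | start at k). Boundary: u_0 = 0, u_12 = 1. Recurrence: u_k = 9/14·u_{k+1} + 5/14·u_{k-1} for 1 ≤ k ≤ 11. Try u_k = A + B·r^k with r = q/p = (5/14)/(9/14) = 5/9. Substitution satisfies the recurrence; boundary conditions give:
  u_k = (1 − r^k) / (1 − r^N) = (1 − (5/9)^10) / (1 − (5/9)^12) = 5029259301/5039024926.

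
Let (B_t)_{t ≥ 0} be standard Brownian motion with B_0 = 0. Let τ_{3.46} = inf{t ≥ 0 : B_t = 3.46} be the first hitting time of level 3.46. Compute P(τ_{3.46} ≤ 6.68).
P(τ_{3.46} ≤ 6.68) = 2(1 − Φ(3.46/√6.68)) = 2(1 − Φ(1.3387)) ≈ 0.1807

By the reflection principle for standard BM, P(τ_b ≤ t) = 2 · P(B_t ≥ b). Since B_t ~ N(0, t), P(B_t ≥ 3.46) = 1 − Φ(3.46/√t) = 1 − Φ(3.46/√6.68) = 1 − Φ(1.3387) ≈ 0.09033. Doubling: P(τ_{3.46} ≤ 6.68) ≈ 2 · 0.09033 = 0.18066 ≈ 0.1807.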